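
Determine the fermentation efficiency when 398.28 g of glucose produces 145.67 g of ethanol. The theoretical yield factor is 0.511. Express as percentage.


Fermentation efficiency = (actual / (0.511 * glucose)) * 100
= (145.67 / (0.511 * 398.28)) * 100
= 71.5749%

71.5749%


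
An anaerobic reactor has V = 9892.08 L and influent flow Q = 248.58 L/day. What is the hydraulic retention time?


HRT = V / Q
= 9892.08 / 248.58
= 39.7944 days

39.7944 days


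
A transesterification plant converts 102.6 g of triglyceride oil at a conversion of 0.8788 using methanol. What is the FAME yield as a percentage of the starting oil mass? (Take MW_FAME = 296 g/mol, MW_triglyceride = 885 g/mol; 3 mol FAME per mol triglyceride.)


m_FAME = oil * conv * (3 * 296 / 885) = oil * conv * (888/885)
= 102.6 * 0.8788 * 888 / 885
= 90.4705 g
Y = m_FAME / oil * 100 = conv * (888/885) * 100
= 0.8788 * 888 / 885 * 100
= 88.18%

88.18%


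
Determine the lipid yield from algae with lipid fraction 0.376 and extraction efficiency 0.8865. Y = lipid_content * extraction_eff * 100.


Y = lipid_content * extraction_eff * 100
= 0.376 * 0.8865 * 100
= 33.3324%

33.3324%


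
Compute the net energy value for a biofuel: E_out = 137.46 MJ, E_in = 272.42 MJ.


NEV = E_out - E_in
= 137.46 - 272.42
= -134.9600 MJ

-134.9600 MJ


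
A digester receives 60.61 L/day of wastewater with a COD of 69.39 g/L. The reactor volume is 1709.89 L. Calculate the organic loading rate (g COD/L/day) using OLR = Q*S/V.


OLR = Q * S / V
= 60.61 * 69.39 / 1709.89
= 2.4596 g/L/day

2.4596 g/L/day


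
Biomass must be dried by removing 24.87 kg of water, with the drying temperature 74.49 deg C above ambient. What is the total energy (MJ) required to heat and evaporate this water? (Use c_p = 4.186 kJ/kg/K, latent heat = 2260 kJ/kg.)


E = m_water * (4.186 * dT + 2260) / 1000
= 24.87 * (4.186 * 74.49 + 2260) / 1000
= 63.9610 MJ

63.9610 MJ


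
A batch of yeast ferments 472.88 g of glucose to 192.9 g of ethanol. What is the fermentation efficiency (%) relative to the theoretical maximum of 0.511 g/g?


Fermentation efficiency = (actual / (0.511 * glucose)) * 100
= (192.9 / (0.511 * 472.88)) * 100
= 79.8289%

79.8289%


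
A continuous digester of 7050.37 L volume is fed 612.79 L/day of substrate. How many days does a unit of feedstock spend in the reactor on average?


HRT = V / Q
= 7050.37 / 612.79
= 11.5054 days

11.5054 days


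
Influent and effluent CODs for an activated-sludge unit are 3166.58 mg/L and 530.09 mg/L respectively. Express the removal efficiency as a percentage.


eta = (COD_in - COD_out) / COD_in * 100
= (3166.58 - 530.09) / 3166.58 * 100
= 83.2599%

83.2599%


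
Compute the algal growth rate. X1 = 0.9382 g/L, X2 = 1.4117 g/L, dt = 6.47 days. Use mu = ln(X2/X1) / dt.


mu = ln(X2/X1) / dt
= ln(1.4117/0.9382) / 6.47
= 0.0632 per day

0.0632 per day


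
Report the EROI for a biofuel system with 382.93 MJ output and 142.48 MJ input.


EROI = E_out / E_in
= 382.93 / 142.48
= 2.6876

2.6876


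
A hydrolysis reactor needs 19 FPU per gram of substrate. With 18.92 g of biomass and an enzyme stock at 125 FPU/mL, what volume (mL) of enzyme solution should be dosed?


V = dosage * m_sub / activity
V = 19 * 18.92 / 125
V = 2.8758 mL

2.8758 mL


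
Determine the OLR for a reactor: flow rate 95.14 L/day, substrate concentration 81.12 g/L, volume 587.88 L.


OLR = Q * S / V
= 95.14 * 81.12 / 587.88
= 13.1281 g/L/day

13.1281 g/L/day


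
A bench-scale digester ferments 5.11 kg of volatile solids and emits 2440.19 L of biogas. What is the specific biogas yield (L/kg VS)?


Y = V / VS
= 2440.19 / 5.11
= 477.5323 L/kg VS

477.5323 L/kg VS


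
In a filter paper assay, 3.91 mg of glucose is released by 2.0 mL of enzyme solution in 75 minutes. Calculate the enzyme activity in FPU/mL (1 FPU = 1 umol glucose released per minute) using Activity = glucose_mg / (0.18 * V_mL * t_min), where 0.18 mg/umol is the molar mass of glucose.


Activity = glucose_mg / (0.18 mg/umol * V_mL * t_min)
= 3.91 / (0.18 * 2.0 * 75)
= 0.1448 FPU/mL

0.1448 FPU/mL


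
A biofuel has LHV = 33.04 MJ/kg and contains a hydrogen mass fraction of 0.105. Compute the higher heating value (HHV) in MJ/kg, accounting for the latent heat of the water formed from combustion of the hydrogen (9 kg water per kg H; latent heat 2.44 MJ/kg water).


HHV = LHV + H_frac * 9 * 2.44
= 33.04 + 0.105 * 9 * 2.44
= 35.3458 MJ/kg

35.3458 MJ/kg


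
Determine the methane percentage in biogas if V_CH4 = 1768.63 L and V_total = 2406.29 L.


CH4% = V_CH4 / V_total * 100
= 1768.63 / 2406.29 * 100
= 73.5003%

73.5003%


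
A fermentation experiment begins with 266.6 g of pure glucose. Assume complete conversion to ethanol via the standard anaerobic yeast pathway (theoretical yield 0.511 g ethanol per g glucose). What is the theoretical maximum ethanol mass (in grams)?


Theoretical ethanol yield: m_EtOH = 0.511 * m_glucose
m_EtOH = 0.511 * 266.6 = 136.2326 g

136.2326 g


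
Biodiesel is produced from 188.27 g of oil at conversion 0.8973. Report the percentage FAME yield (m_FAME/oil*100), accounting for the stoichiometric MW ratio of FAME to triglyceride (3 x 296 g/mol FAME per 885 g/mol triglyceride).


m_FAME = oil * conv * (3 * 296 / 885) = oil * conv * (888/885)
= 188.27 * 0.8973 * 888 / 885
= 169.5073 g
Y = m_FAME / oil * 100 = conv * (888/885) * 100
= 0.8973 * 888 / 885 * 100
= 90.03%

90.03%


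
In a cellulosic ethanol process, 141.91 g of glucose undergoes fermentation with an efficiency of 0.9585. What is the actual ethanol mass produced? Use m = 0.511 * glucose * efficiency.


Actual ethanol: m = 0.511 * 141.91 * 0.9585
m = 69.5066 g

69.5066 g


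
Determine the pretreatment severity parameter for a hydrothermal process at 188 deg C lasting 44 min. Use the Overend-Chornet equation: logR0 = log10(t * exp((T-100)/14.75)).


logR0 = log10(t * exp((T - 100) / 14.75))
= log10(44 * exp((188 - 100) / 14.75))
= 4.2345

4.2345


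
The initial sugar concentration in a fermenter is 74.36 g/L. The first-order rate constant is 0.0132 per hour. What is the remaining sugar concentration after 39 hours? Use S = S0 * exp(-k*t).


S = S0 * exp(-k * t)
S = 74.36 * exp(-0.0132 * 39)
S = 44.4390 g/L

44.4390 g/L


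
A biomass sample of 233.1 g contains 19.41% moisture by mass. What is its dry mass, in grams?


Wd = Ww * (1 - MC/100)
= 233.1 * (1 - 19.41/100)
= 187.8553 g

187.8553 g


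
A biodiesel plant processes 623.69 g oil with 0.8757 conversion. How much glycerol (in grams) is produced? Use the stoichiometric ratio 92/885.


glycerol = oil * conv * (92/885)
= 623.69 * 0.8757 * 92 / 885
= 56.7765 g

56.7765 g


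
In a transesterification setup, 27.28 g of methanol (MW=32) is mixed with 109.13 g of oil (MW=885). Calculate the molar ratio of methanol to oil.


Molar ratio = n_MeOH / n_oil = (MeOH/32) / (oil/885) = (MeOH * 885) / (32 * oil)
= (27.28 * 885) / (32 * 109.13)
= 6.9134

6.9134


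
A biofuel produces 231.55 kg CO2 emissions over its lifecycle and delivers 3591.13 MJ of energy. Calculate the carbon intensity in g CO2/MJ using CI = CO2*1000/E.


CI = CO2 * 1000 / E
= 231.55 * 1000 / 3591.13
= 64.4783 g CO2/MJ

64.4783 g CO2/MJ


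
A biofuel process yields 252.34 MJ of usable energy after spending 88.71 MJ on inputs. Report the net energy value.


NEV = E_out - E_in
= 252.34 - 88.71
= 163.6300 MJ

163.6300 MJ


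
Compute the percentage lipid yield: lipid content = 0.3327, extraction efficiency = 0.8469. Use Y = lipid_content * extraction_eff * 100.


Y = lipid_content * extraction_eff * 100
= 0.3327 * 0.8469 * 100
= 28.1764%

28.1764%


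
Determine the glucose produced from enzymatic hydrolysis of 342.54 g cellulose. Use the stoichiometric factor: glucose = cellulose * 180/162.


glucose = cellulose * 180/162
= 342.54 * 180/162
= 380.6000 g

380.6000 g


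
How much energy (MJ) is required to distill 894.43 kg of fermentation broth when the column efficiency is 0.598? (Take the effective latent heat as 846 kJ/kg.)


E = m * 846 / (eta * 1000)
= 894.43 * 846 / (0.598 * 1000)
= 1265.3642 MJ

1265.3642 MJ


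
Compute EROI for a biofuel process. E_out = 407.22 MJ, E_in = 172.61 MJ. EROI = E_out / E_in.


EROI = E_out / E_in
= 407.22 / 172.61
= 2.3592

2.3592


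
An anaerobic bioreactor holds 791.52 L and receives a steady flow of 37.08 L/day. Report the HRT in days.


HRT = V / Q
= 791.52 / 37.08
= 21.3463 days

21.3463 days


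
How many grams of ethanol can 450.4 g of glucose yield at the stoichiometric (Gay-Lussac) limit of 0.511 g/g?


Theoretical ethanol yield: m_EtOH = 0.511 * m_glucose
m_EtOH = 0.511 * 450.4 = 230.1544 g

230.1544 g


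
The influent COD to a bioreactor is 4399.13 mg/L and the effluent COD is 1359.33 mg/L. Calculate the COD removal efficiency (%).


eta = (COD_in - COD_out) / COD_in * 100
= (4399.13 - 1359.33) / 4399.13 * 100
= 69.1000%

69.1000%


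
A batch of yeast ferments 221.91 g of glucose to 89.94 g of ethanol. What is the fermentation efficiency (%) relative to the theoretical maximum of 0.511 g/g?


Fermentation efficiency = (actual / (0.511 * glucose)) * 100
= (89.94 / (0.511 * 221.91)) * 100
= 79.3150%

79.3150%


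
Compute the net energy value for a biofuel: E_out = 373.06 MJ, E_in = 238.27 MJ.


NEV = E_out - E_in
= 373.06 - 238.27
= 134.7900 MJ

134.7900 MJ


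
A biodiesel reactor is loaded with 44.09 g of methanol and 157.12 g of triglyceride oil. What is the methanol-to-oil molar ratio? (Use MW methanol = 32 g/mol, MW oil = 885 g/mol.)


Molar ratio = n_MeOH / n_oil = (MeOH/32) / (oil/885) = (MeOH * 885) / (32 * oil)
= (44.09 * 885) / (32 * 157.12)
= 7.7607

7.7607


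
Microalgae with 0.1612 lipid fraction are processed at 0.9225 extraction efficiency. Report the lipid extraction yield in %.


Y = lipid_content * extraction_eff * 100
= 0.1612 * 0.9225 * 100
= 14.8707%

14.8707%


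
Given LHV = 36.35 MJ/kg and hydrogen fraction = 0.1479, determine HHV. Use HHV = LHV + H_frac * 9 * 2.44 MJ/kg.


HHV = LHV + H_frac * 9 * 2.44
= 36.35 + 0.1479 * 9 * 2.44
= 39.5979 MJ/kg

39.5979 MJ/kg


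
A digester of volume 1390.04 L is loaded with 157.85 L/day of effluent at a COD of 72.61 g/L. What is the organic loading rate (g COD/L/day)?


OLR = Q * S / V
= 157.85 * 72.61 / 1390.04
= 8.2454 g/L/day

8.2454 g/L/day


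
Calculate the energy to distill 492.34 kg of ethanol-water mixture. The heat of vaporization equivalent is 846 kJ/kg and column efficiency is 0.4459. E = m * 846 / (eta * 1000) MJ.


E = m * 846 / (eta * 1000)
= 492.34 * 846 / (0.4459 * 1000)
= 934.1100 MJ

934.1100 MJ


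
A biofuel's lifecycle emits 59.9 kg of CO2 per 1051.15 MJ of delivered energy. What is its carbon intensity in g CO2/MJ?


CI = CO2 * 1000 / E
= 59.9 * 1000 / 1051.15
= 56.9852 g CO2/MJ

56.9852 g CO2/MJ


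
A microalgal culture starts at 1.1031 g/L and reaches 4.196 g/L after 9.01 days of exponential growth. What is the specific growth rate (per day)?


mu = ln(X2/X1) / dt
= ln(4.196/1.1031) / 9.01
= 0.1483 per day

0.1483 per day


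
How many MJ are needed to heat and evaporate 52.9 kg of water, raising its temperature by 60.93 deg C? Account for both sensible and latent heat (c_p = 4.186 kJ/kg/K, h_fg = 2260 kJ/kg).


E = m_water * (4.186 * dT + 2260) / 1000
= 52.9 * (4.186 * 60.93 + 2260) / 1000
= 133.0463 MJ

133.0463 MJ


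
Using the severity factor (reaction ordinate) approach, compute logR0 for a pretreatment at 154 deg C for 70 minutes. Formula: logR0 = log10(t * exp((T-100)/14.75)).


logR0 = log10(t * exp((T - 100) / 14.75))
= log10(70 * exp((154 - 100) / 14.75))
= 3.4351

3.4351


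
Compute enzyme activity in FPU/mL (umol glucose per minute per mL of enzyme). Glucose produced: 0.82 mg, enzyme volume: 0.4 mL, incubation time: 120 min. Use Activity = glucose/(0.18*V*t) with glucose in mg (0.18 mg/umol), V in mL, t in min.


Activity = glucose_mg / (0.18 mg/umol * V_mL * t_min)
= 0.82 / (0.18 * 0.4 * 120)
= 0.0949 FPU/mL

0.0949 FPU/mL


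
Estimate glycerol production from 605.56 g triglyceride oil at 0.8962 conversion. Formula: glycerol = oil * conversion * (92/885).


glycerol = oil * conv * (92/885)
= 605.56 * 0.8962 * 92 / 885
= 56.4166 g

56.4166 g


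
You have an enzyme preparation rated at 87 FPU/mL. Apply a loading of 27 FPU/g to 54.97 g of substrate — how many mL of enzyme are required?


V = dosage * m_sub / activity
V = 27 * 54.97 / 87
V = 17.0597 mL

17.0597 mL


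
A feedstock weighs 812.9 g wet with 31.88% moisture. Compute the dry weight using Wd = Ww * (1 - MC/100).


Wd = Ww * (1 - MC/100)
= 812.9 * (1 - 31.88/100)
= 553.7475 g

553.7475 g


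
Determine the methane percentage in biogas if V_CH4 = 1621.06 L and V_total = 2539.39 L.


CH4% = V_CH4 / V_total * 100
= 1621.06 / 2539.39 * 100
= 63.8366%

63.8366%


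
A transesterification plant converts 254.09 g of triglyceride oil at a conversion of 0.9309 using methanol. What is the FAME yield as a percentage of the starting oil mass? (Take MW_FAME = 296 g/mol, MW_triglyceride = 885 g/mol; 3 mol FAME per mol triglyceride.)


m_FAME = oil * conv * (3 * 296 / 885) = oil * conv * (888/885)
= 254.09 * 0.9309 * 888 / 885
= 237.3342 g
Y = m_FAME / oil * 100 = conv * (888/885) * 100
= 0.9309 * 888 / 885 * 100
= 93.41%

93.41%


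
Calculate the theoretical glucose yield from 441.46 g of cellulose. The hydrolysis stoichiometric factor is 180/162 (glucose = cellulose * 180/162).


glucose = cellulose * 180/162
= 441.46 * 180/162
= 490.5111 g

490.5111 g


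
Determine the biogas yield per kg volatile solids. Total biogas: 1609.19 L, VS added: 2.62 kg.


Y = V / VS
= 1609.19 / 2.62
= 614.1947 L/kg VS

614.1947 L/kg VS


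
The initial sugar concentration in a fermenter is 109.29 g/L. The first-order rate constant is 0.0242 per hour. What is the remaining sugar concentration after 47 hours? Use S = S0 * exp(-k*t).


S = S0 * exp(-k * t)
S = 109.29 * exp(-0.0242 * 47)
S = 35.0440 g/L

35.0440 g/L


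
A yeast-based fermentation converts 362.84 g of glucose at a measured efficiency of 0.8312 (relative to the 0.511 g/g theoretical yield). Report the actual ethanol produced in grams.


Actual ethanol: m = 0.511 * 362.84 * 0.8312
m = 154.1138 g

154.1138 g


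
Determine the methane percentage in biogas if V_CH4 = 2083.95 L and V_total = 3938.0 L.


CH4% = V_CH4 / V_total * 100
= 2083.95 / 3938.0 * 100
= 52.9190%

52.9190%


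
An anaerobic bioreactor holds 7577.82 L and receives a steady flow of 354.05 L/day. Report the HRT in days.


HRT = V / Q
= 7577.82 / 354.05
= 21.4032 days

21.4032 days


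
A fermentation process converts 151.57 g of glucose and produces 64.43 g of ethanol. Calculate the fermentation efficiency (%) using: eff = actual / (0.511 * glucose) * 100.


Fermentation efficiency = (actual / (0.511 * glucose)) * 100
= (64.43 / (0.511 * 151.57)) * 100
= 83.1867%

83.1867%


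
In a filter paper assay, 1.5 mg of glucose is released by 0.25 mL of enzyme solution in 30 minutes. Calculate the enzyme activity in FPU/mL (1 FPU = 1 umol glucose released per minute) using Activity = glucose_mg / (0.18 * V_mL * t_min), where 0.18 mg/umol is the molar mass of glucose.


Activity = glucose_mg / (0.18 mg/umol * V_mL * t_min)
= 1.5 / (0.18 * 0.25 * 30)
= 1.1111 FPU/mL

1.1111 FPU/mL


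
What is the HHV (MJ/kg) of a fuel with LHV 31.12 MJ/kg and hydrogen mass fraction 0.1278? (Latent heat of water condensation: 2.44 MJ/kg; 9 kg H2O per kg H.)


HHV = LHV + H_frac * 9 * 2.44
= 31.12 + 0.1278 * 9 * 2.44
= 33.9265 MJ/kg

33.9265 MJ/kg


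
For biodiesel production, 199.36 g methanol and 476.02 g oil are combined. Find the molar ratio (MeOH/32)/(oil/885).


Molar ratio = n_MeOH / n_oil = (MeOH/32) / (oil/885) = (MeOH * 885) / (32 * oil)
= (199.36 * 885) / (32 * 476.02)
= 11.5826

11.5826


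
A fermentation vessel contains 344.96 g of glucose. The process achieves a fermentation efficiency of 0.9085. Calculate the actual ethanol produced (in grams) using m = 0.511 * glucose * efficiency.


Actual ethanol: m = 0.511 * 344.96 * 0.9085
m = 160.1454 g

160.1454 g


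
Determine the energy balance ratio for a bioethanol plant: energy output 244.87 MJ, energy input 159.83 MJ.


EROI = E_out / E_in
= 244.87 / 159.83
= 1.5321

1.5321


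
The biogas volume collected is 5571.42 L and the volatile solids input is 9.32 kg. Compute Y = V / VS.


Y = V / VS
= 5571.42 / 9.32
= 597.7918 L/kg VS

597.7918 L/kg VS


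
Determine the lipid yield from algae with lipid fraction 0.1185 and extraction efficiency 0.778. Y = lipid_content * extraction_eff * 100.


Y = lipid_content * extraction_eff * 100
= 0.1185 * 0.778 * 100
= 9.2193%

9.2193%


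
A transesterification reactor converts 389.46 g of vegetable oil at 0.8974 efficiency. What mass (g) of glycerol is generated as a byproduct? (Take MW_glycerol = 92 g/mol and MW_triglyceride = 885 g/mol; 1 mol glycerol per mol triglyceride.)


glycerol = oil * conv * (92/885)
= 389.46 * 0.8974 * 92 / 885
= 36.3323 g

36.3323 g


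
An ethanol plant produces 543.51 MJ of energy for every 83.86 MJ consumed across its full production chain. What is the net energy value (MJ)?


NEV = E_out - E_in
= 543.51 - 83.86
= 459.6500 MJ

459.6500 MJ


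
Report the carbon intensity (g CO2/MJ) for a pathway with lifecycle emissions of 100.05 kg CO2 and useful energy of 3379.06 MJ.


CI = CO2 * 1000 / E
= 100.05 * 1000 / 3379.06
= 29.6088 g CO2/MJ

29.6088 g CO2/MJ


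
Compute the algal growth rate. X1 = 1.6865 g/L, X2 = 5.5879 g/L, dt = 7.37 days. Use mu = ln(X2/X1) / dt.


mu = ln(X2/X1) / dt
= ln(5.5879/1.6865) / 7.37
= 0.1625 per day

0.1625 per day


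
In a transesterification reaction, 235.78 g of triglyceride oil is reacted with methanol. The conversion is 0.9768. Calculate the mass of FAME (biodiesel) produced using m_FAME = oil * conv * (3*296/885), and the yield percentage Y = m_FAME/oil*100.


m_FAME = oil * conv * (3 * 296 / 885) = oil * conv * (888/885)
= 235.78 * 0.9768 * 888 / 885
= 231.0906 g
Y = m_FAME / oil * 100 = conv * (888/885) * 100
= 0.9768 * 888 / 885 * 100
= 98.01%

231.0906 g FAME; Y = 98.01%


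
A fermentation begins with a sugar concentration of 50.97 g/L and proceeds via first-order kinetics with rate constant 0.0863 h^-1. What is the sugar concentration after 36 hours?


S = S0 * exp(-k * t)
S = 50.97 * exp(-0.0863 * 36)
S = 2.2806 g/L

2.2806 g/L


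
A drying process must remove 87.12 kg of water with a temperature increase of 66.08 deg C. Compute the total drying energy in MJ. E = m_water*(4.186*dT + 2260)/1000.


E = m_water * (4.186 * dT + 2260) / 1000
= 87.12 * (4.186 * 66.08 + 2260) / 1000
= 220.9895 MJ

220.9895 MJ


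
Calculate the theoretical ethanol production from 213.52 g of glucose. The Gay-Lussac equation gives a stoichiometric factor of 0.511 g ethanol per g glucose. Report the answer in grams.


Theoretical ethanol yield: m_EtOH = 0.511 * m_glucose
m_EtOH = 0.511 * 213.52 = 109.1087 g

109.1087 g


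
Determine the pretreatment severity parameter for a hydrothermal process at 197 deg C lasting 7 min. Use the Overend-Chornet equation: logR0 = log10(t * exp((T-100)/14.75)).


logR0 = log10(t * exp((T - 100) / 14.75))
= log10(7 * exp((197 - 100) / 14.75))
= 3.7011

3.7011


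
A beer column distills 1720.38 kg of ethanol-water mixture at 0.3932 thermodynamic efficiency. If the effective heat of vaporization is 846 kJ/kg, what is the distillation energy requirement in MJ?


E = m * 846 / (eta * 1000)
= 1720.38 * 846 / (0.3932 * 1000)
= 3701.5297 MJ

3701.5297 MJ


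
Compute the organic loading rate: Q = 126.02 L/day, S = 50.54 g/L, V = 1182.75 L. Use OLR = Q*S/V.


OLR = Q * S / V
= 126.02 * 50.54 / 1182.75
= 5.3850 g/L/day

5.3850 g/L/day


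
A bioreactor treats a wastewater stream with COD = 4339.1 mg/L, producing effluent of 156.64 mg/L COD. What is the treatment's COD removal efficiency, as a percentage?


eta = (COD_in - COD_out) / COD_in * 100
= (4339.1 - 156.64) / 4339.1 * 100
= 96.3900%

96.3900%


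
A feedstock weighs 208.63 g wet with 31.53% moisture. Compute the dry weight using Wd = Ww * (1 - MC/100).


Wd = Ww * (1 - MC/100)
= 208.63 * (1 - 31.53/100)
= 142.8490 g

142.8490 g


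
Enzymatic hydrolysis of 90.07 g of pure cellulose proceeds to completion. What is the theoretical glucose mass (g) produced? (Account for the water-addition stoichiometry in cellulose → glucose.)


glucose = cellulose * 180/162
= 90.07 * 180/162
= 100.0778 g

100.0778 g


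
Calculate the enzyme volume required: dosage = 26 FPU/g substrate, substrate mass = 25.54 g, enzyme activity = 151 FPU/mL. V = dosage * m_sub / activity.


V = dosage * m_sub / activity
V = 26 * 25.54 / 151
V = 4.3976 mL

4.3976 mL


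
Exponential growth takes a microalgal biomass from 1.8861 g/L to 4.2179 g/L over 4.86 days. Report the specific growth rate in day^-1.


mu = ln(X2/X1) / dt
= ln(4.2179/1.8861) / 4.86
= 0.1656 per day

0.1656 per day


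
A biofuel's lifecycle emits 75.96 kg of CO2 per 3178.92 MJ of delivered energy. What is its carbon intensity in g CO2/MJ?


CI = CO2 * 1000 / E
= 75.96 * 1000 / 3178.92
= 23.8949 g CO2/MJ

23.8949 g CO2/MJ


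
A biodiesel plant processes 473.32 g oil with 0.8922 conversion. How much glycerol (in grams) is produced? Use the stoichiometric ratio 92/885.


glycerol = oil * conv * (92/885)
= 473.32 * 0.8922 * 92 / 885
= 43.8997 g

43.8997 g


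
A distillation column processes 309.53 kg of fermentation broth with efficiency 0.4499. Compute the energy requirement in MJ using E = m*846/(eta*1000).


E = m * 846 / (eta * 1000)
= 309.53 * 846 / (0.4499 * 1000)
= 582.0457 MJ

582.0457 MJ


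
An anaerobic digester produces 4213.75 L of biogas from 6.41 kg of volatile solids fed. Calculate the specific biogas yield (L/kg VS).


Y = V / VS
= 4213.75 / 6.41
= 657.3713 L/kg VS

657.3713 L/kg VS


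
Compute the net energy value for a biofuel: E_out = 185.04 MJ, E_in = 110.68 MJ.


NEV = E_out - E_in
= 185.04 - 110.68
= 74.3600 MJ

74.3600 MJ


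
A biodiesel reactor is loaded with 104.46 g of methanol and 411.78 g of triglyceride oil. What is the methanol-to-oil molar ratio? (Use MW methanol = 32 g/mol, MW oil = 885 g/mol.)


Molar ratio = n_MeOH / n_oil = (MeOH/32) / (oil/885) = (MeOH * 885) / (32 * oil)
= (104.46 * 885) / (32 * 411.78)
= 7.0158

7.0158


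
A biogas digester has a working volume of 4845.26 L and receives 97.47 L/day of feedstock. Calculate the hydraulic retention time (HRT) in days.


HRT = V / Q
= 4845.26 / 97.47
= 49.7103 days

49.7103 days


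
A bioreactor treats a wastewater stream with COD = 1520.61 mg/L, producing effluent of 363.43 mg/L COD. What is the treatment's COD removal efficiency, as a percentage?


eta = (COD_in - COD_out) / COD_in * 100
= (1520.61 - 363.43) / 1520.61 * 100
= 76.0997%

76.0997%


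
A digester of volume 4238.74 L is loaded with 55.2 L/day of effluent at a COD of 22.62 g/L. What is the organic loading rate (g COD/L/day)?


OLR = Q * S / V
= 55.2 * 22.62 / 4238.74
= 0.2946 g/L/day

0.2946 g/L/day


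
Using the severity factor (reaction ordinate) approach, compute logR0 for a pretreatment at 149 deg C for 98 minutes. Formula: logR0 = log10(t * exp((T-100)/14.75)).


logR0 = log10(t * exp((T - 100) / 14.75))
= log10(98 * exp((149 - 100) / 14.75))
= 3.4340

3.4340


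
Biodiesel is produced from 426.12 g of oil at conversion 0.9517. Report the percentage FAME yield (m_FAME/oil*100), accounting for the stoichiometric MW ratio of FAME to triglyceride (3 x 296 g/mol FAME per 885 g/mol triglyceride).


m_FAME = oil * conv * (3 * 296 / 885) = oil * conv * (888/885)
= 426.12 * 0.9517 * 888 / 885
= 406.9131 g
Y = m_FAME / oil * 100 = conv * (888/885) * 100
= 0.9517 * 888 / 885 * 100
= 95.49%

95.49%


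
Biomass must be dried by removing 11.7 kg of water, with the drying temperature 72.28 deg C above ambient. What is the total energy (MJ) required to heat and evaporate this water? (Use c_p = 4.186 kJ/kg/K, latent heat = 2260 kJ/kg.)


E = m_water * (4.186 * dT + 2260) / 1000
= 11.7 * (4.186 * 72.28 + 2260) / 1000
= 29.9820 MJ

29.9820 MJ


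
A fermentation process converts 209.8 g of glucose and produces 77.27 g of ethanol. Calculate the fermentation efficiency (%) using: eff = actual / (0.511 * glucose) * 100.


Fermentation efficiency = (actual / (0.511 * glucose)) * 100
= (77.27 / (0.511 * 209.8)) * 100
= 72.0750%

72.0750%


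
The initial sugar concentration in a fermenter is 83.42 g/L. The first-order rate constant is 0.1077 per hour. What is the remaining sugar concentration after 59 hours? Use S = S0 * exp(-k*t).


S = S0 * exp(-k * t)
S = 83.42 * exp(-0.1077 * 59)
S = 0.1451 g/L

0.1451 g/L


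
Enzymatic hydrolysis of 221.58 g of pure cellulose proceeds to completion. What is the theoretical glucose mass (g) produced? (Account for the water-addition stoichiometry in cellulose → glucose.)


glucose = cellulose * 180/162
= 221.58 * 180/162
= 246.2000 g

246.2000 g


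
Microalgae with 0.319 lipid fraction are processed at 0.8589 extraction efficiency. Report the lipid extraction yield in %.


Y = lipid_content * extraction_eff * 100
= 0.319 * 0.8589 * 100
= 27.3989%

27.3989%


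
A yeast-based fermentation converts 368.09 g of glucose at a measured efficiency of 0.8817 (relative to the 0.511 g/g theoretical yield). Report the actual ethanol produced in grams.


Actual ethanol: m = 0.511 * 368.09 * 0.8817
m = 165.8425 g

165.8425 g


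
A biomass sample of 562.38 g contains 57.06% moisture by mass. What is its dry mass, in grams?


Wd = Ww * (1 - MC/100)
= 562.38 * (1 - 57.06/100)
= 241.4860 g

241.4860 g


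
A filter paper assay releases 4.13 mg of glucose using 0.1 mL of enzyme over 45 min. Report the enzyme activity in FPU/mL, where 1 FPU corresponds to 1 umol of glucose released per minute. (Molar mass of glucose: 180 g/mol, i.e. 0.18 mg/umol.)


Activity = glucose_mg / (0.18 mg/umol * V_mL * t_min)
= 4.13 / (0.18 * 0.1 * 45)
= 5.0988 FPU/mL

5.0988 FPU/mL


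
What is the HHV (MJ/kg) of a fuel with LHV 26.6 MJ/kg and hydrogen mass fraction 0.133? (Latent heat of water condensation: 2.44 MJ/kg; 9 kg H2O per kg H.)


HHV = LHV + H_frac * 9 * 2.44
= 26.6 + 0.133 * 9 * 2.44
= 29.5207 MJ/kg

29.5207 MJ/kg


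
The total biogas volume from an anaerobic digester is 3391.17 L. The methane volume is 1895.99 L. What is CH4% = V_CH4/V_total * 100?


CH4% = V_CH4 / V_total * 100
= 1895.99 / 3391.17 * 100
= 55.9096%

55.9096%


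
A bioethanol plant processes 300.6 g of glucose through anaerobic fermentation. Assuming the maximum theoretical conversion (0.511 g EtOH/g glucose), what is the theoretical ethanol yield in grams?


Theoretical ethanol yield: m_EtOH = 0.511 * m_glucose
m_EtOH = 0.511 * 300.6 = 153.6066 g

153.6066 g


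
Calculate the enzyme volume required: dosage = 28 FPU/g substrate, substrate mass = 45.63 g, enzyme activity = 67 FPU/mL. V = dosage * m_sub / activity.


V = dosage * m_sub / activity
V = 28 * 45.63 / 67
V = 19.0693 mL

19.0693 mL


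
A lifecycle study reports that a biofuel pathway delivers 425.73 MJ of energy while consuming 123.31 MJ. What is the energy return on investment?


EROI = E_out / E_in
= 425.73 / 123.31
= 3.4525

3.4525


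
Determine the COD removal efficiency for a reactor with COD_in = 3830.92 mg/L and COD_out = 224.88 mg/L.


eta = (COD_in - COD_out) / COD_in * 100
= (3830.92 - 224.88) / 3830.92 * 100
= 94.1299%

94.1299%


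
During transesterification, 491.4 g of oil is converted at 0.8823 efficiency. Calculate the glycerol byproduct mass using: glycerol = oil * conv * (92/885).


glycerol = oil * conv * (92/885)
= 491.4 * 0.8823 * 92 / 885
= 45.0709 g

45.0709 g


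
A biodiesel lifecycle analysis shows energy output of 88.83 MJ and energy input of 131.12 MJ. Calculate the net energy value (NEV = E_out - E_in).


NEV = E_out - E_in
= 88.83 - 131.12
= -42.2900 MJ

-42.2900 MJ


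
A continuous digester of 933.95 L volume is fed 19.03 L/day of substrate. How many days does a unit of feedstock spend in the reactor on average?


HRT = V / Q
= 933.95 / 19.03
= 49.0778 days

49.0778 days


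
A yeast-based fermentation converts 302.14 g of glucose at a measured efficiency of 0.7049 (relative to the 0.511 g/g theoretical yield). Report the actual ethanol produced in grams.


Actual ethanol: m = 0.511 * 302.14 * 0.7049
m = 108.8320 g

108.8320 g


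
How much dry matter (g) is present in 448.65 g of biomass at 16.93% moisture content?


Wd = Ww * (1 - MC/100)
= 448.65 * (1 - 16.93/100)
= 372.6936 g

372.6936 g


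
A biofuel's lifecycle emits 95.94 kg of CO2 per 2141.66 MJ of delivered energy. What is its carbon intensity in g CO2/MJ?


CI = CO2 * 1000 / E
= 95.94 * 1000 / 2141.66
= 44.7970 g CO2/MJ

44.7970 g CO2/MJ


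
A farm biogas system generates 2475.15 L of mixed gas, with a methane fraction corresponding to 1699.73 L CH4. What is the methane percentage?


CH4% = V_CH4 / V_total * 100
= 1699.73 / 2475.15 * 100
= 68.6718%

68.6718%


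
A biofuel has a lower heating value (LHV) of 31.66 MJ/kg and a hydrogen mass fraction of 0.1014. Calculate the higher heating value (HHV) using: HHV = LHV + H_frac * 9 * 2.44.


HHV = LHV + H_frac * 9 * 2.44
= 31.66 + 0.1014 * 9 * 2.44
= 33.8867 MJ/kg

33.8867 MJ/kg


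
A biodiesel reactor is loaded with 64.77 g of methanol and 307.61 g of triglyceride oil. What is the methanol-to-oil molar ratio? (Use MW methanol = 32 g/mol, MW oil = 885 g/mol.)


Molar ratio = n_MeOH / n_oil = (MeOH/32) / (oil/885) = (MeOH * 885) / (32 * oil)
= (64.77 * 885) / (32 * 307.61)
= 5.8233

5.8233


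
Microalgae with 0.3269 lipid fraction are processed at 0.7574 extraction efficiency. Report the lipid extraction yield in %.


Y = lipid_content * extraction_eff * 100
= 0.3269 * 0.7574 * 100
= 24.7594%

24.7594%


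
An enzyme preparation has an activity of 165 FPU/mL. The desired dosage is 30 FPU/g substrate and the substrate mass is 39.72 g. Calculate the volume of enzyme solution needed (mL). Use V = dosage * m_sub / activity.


V = dosage * m_sub / activity
V = 30 * 39.72 / 165
V = 7.2218 mL

7.2218 mL


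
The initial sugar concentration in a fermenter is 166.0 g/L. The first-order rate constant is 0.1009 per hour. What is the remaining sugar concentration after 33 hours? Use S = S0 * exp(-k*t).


S = S0 * exp(-k * t)
S = 166.0 * exp(-0.1009 * 33)
S = 5.9434 g/L

5.9434 g/L


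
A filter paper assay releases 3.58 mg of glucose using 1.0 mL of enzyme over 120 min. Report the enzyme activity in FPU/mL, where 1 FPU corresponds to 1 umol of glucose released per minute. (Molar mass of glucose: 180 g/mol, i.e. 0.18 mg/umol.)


Activity = glucose_mg / (0.18 mg/umol * V_mL * t_min)
= 3.58 / (0.18 * 1.0 * 120)
= 0.1657 FPU/mL

0.1657 FPU/mL


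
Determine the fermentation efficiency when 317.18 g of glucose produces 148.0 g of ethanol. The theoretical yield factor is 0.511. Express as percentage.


Fermentation efficiency = (actual / (0.511 * glucose)) * 100
= (148.0 / (0.511 * 317.18)) * 100
= 91.3135%

91.3135%


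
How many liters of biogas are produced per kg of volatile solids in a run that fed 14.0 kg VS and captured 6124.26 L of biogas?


Y = V / VS
= 6124.26 / 14.0
= 437.4471 L/kg VS

437.4471 L/kg VS


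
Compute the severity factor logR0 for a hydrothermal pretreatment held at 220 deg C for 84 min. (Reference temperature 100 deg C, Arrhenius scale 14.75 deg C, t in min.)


logR0 = log10(t * exp((T - 100) / 14.75))
= log10(84 * exp((220 - 100) / 14.75))
= 5.4575

5.4575


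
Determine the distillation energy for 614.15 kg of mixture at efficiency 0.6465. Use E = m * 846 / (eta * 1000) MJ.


E = m * 846 / (eta * 1000)
= 614.15 * 846 / (0.6465 * 1000)
= 803.6673 MJ

803.6673 MJ


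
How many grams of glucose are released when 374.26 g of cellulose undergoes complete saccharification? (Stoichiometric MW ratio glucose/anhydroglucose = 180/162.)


glucose = cellulose * 180/162
= 374.26 * 180/162
= 415.8444 g

415.8444 g


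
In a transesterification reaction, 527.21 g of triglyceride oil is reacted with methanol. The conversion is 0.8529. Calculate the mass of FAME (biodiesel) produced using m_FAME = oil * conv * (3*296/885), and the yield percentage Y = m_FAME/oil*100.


m_FAME = oil * conv * (3 * 296 / 885) = oil * conv * (888/885)
= 527.21 * 0.8529 * 888 / 885
= 451.1817 g
Y = m_FAME / oil * 100 = conv * (888/885) * 100
= 0.8529 * 888 / 885 * 100
= 85.58%

451.1817 g FAME; Y = 85.58%


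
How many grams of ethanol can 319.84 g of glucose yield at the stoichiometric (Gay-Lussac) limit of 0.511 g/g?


Theoretical ethanol yield: m_EtOH = 0.511 * m_glucose
m_EtOH = 0.511 * 319.84 = 163.4382 g

163.4382 g


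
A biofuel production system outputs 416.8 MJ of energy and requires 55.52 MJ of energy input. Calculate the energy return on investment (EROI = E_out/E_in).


EROI = E_out / E_in
= 416.8 / 55.52
= 7.5072

7.5072


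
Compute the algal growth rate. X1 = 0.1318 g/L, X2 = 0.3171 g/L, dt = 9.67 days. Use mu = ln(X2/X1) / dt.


mu = ln(X2/X1) / dt
= ln(0.3171/0.1318) / 9.67
= 0.0908 per day

0.0908 per day


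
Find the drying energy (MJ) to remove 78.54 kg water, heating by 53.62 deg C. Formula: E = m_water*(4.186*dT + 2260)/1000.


E = m_water * (4.186 * dT + 2260) / 1000
= 78.54 * (4.186 * 53.62 + 2260) / 1000
= 195.1290 MJ

195.1290 MJ


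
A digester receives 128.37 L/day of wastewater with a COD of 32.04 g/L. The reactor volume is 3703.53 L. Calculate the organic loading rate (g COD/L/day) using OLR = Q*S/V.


OLR = Q * S / V
= 128.37 * 32.04 / 3703.53
= 1.1106 g/L/day

1.1106 g/L/day


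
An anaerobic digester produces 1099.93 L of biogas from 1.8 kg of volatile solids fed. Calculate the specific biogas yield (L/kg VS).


Y = V / VS
= 1099.93 / 1.8
= 611.0722 L/kg VS

611.0722 L/kg VS


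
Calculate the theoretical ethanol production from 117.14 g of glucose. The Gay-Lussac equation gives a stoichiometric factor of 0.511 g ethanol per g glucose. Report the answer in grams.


Theoretical ethanol yield: m_EtOH = 0.511 * m_glucose
m_EtOH = 0.511 * 117.14 = 59.8585 g

59.8585 g


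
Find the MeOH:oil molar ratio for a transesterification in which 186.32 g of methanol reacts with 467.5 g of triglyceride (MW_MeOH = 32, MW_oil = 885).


Molar ratio = n_MeOH / n_oil = (MeOH/32) / (oil/885) = (MeOH * 885) / (32 * oil)
= (186.32 * 885) / (32 * 467.5)
= 11.0223

11.0223


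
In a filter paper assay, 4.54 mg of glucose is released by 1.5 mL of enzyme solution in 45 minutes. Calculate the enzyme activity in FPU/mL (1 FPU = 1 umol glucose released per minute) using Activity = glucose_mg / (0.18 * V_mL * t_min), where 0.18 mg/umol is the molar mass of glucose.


Activity = glucose_mg / (0.18 mg/umol * V_mL * t_min)
= 4.54 / (0.18 * 1.5 * 45)
= 0.3737 FPU/mL

0.3737 FPU/mL


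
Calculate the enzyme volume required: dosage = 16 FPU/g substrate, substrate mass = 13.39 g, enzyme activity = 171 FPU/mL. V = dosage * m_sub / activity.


V = dosage * m_sub / activity
V = 16 * 13.39 / 171
V = 1.2529 mL

1.2529 mL


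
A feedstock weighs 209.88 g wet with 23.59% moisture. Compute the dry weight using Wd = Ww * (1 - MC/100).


Wd = Ww * (1 - MC/100)
= 209.88 * (1 - 23.59/100)
= 160.3693 g

160.3693 g


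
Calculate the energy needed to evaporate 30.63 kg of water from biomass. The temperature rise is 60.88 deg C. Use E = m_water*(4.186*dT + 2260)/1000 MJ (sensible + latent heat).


E = m_water * (4.186 * dT + 2260) / 1000
= 30.63 * (4.186 * 60.88 + 2260) / 1000
= 77.0297 MJ

77.0297 MJ


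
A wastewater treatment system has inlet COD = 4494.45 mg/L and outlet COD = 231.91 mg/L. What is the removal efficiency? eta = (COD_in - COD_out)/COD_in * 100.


eta = (COD_in - COD_out) / COD_in * 100
= (4494.45 - 231.91) / 4494.45 * 100
= 94.8401%

94.8401%


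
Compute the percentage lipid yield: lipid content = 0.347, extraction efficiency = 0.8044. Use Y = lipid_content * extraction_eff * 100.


Y = lipid_content * extraction_eff * 100
= 0.347 * 0.8044 * 100
= 27.9127%

27.9127%


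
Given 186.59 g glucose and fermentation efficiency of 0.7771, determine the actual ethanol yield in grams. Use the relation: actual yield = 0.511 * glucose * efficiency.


Actual ethanol: m = 0.511 * 186.59 * 0.7771
m = 74.0945 g

74.0945 g


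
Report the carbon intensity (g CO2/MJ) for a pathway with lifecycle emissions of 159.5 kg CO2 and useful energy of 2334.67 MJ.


CI = CO2 * 1000 / E
= 159.5 * 1000 / 2334.67
= 68.3180 g CO2/MJ

68.3180 g CO2/MJ


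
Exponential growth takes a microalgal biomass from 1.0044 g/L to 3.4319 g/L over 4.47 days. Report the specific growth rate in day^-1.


mu = ln(X2/X1) / dt
= ln(3.4319/1.0044) / 4.47
= 0.2749 per day

0.2749 per day


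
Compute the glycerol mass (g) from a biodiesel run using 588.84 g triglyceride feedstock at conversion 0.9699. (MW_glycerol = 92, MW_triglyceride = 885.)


glycerol = oil * conv * (92/885)
= 588.84 * 0.9699 * 92 / 885
= 59.3702 g

59.3702 g


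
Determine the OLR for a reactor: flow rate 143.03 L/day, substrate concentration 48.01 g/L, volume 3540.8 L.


OLR = Q * S / V
= 143.03 * 48.01 / 3540.8
= 1.9394 g/L/day

1.9394 g/L/day


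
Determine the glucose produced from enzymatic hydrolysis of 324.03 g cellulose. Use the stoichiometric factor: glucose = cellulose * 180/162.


glucose = cellulose * 180/162
= 324.03 * 180/162
= 360.0333 g

360.0333 g


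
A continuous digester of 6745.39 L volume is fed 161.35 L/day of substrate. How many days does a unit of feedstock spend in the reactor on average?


HRT = V / Q
= 6745.39 / 161.35
= 41.8059 days

41.8059 days


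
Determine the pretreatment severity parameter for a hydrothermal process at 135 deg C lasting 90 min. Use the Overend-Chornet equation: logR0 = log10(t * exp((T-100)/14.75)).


logR0 = log10(t * exp((T - 100) / 14.75))
= log10(90 * exp((135 - 100) / 14.75))
= 2.9848

2.9848


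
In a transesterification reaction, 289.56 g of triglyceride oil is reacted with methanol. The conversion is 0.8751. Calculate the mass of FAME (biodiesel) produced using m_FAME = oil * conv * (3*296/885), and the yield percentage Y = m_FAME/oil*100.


m_FAME = oil * conv * (3 * 296 / 885) = oil * conv * (888/885)
= 289.56 * 0.8751 * 888 / 885
= 254.2529 g
Y = m_FAME / oil * 100 = conv * (888/885) * 100
= 0.8751 * 888 / 885 * 100
= 87.81%

254.2529 g FAME; Y = 87.81%


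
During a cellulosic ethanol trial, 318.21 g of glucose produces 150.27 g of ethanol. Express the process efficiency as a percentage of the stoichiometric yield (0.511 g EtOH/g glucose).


Fermentation efficiency = (actual / (0.511 * glucose)) * 100
= (150.27 / (0.511 * 318.21)) * 100
= 92.4140%

92.4140%


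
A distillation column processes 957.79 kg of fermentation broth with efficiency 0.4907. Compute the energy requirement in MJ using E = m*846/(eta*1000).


E = m * 846 / (eta * 1000)
= 957.79 * 846 / (0.4907 * 1000)
= 1651.2948 MJ

1651.2948 MJ


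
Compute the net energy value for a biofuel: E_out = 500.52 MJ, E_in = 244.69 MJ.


NEV = E_out - E_in
= 500.52 - 244.69
= 255.8300 MJ

255.8300 MJ


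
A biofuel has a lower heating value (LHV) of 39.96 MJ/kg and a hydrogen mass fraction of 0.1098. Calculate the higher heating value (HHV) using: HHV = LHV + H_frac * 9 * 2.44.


HHV = LHV + H_frac * 9 * 2.44
= 39.96 + 0.1098 * 9 * 2.44
= 42.3712 MJ/kg

42.3712 MJ/kg
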